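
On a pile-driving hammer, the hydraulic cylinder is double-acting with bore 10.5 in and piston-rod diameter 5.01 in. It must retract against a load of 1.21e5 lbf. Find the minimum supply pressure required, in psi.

P ≈ 1810 psi

Rod-side annular area A_ann = π/4 × (10.5² − 5.01²) = 66.88 in^2
Retraction: pressure acts on the annular area.
P = F / A = 1.21e5 lbf / A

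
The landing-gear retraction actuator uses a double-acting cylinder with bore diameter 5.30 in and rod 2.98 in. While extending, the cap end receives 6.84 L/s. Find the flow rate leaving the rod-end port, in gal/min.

Q_out ≈ 74.1 gal/min

Cap-side area A_cap = π/4 × (5.30 in)² = 22.06 in^2
Rod-side annular area A_ann = π/4 × (5.30² − 2.98²) = 15.09 in^2
Piston speed v = Q_in/A_cap; rod-end outflow Q_out = v × A_ann = Q_in × A_ann/A_cap.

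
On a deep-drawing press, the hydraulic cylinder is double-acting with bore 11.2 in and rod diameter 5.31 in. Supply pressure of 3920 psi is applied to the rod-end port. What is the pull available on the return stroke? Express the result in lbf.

Rod-side annular area A_ann = π/4 × (11.2² − 5.31²) = 76.38 in^2
On retraction the pressure acts on the annular area (bore minus rod).
F = P × A_ann

F ≈ 2.99e5 lbf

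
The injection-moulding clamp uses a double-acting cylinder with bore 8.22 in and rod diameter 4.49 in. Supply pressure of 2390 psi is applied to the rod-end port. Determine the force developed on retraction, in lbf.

F ≈ 89000 lbf

Rod-side annular area A_ann = π/4 × (8.22² − 4.49²) = 37.23 in^2
On retraction the pressure acts on the annular area (bore minus rod).
F = P × A_ann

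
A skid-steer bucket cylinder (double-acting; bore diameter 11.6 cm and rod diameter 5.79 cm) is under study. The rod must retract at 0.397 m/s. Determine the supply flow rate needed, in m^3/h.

Rod-side annular area A_ann = π/4 × (11.6² − 5.79²) = 79.35 cm^2
Q = A × v

Q ≈ 11.3 m^3/h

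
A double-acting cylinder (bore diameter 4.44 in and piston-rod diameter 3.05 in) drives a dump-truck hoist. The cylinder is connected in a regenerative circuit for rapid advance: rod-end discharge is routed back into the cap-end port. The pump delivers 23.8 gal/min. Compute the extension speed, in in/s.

In regeneration the rod-end outflow joins the pump flow into the cap end, so the net volume the pump must supply per unit advance equals the rod cross-section area.
Rod cross-section A_rod = π/4 × (3.05 in)² = 7.306 in^2
v = Q_pump / A_rod

v ≈ 12.5 in/s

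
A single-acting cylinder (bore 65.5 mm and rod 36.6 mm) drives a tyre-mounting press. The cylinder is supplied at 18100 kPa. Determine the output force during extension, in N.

Cap-side area A_cap = π/4 × (65.5 mm)² = 3370 mm^2
F = P × A_cap = 18100 kPa × A_cap

F ≈ 61000 N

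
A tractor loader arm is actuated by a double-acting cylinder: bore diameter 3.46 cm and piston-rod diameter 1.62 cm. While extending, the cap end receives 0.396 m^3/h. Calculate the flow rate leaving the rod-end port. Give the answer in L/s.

Cap-side area A_cap = π/4 × (3.46 cm)² = 9.402 cm^2
Rod-side annular area A_ann = π/4 × (3.46² − 1.62²) = 7.341 cm^2
Piston speed v = Q_in/A_cap; rod-end outflow Q_out = v × A_ann = Q_in × A_ann/A_cap.

Q_out ≈ 0.0859 L/s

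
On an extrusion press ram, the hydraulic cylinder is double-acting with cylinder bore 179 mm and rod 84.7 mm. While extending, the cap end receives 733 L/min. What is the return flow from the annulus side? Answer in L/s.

Cap-side area A_cap = π/4 × (179 mm)² = 25160 mm^2
Rod-side annular area A_ann = π/4 × (179² − 84.7²) = 19530 mm^2
Piston speed v = Q_in/A_cap; rod-end outflow Q_out = v × A_ann = Q_in × A_ann/A_cap.

Q_out ≈ 9.48 L/s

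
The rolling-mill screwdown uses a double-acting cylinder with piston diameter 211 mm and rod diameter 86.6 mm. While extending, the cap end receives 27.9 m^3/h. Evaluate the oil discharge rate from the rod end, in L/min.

Q_out ≈ 387 L/min

Cap-side area A_cap = π/4 × (211 mm)² = 34970 mm^2
Rod-side annular area A_ann = π/4 × (211² − 86.6²) = 29080 mm^2
Piston speed v = Q_in/A_cap; rod-end outflow Q_out = v × A_ann = Q_in × A_ann/A_cap.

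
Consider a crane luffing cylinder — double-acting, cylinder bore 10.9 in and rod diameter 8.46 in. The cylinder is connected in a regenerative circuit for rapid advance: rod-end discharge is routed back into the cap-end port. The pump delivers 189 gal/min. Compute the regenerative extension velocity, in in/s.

In regeneration the rod-end outflow joins the pump flow into the cap end, so the net volume the pump must supply per unit advance equals the rod cross-section area.
Rod cross-section A_rod = π/4 × (8.46 in)² = 56.21 in^2
v = Q_pump / A_rod

v ≈ 12.9 in/s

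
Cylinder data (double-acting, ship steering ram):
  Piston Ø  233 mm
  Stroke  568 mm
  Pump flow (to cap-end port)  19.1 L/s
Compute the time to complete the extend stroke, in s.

t ≈ 1.27 s

Cap-side area A_cap = π/4 × (233 mm)² = 42640 mm^2
Swept volume V = A × L; t = V / Q = A·L / Q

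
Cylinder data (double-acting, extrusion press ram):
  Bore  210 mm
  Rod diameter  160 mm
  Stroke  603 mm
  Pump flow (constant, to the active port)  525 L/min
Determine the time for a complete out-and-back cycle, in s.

t ≈ 3.39 s

Cap-side area A_cap = π/4 × (210 mm)² = 34640 mm^2
Rod-side annular area A_ann = π/4 × (210² − 160²) = 14530 mm^2
t_ext = A_cap·L/Q = 2.387 s
t_ret = A_ann·L/Q = 1.001 s
t_cycle = t_ext + t_ret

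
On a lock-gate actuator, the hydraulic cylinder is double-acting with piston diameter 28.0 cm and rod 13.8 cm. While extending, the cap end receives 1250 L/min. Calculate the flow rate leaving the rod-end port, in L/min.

Cap-side area A_cap = π/4 × (28.0 cm)² = 615.8 cm^2
Rod-side annular area A_ann = π/4 × (28.0² − 13.8²) = 466.2 cm^2
Piston speed v = Q_in/A_cap; rod-end outflow Q_out = v × A_ann = Q_in × A_ann/A_cap.

Q_out ≈ 946 L/min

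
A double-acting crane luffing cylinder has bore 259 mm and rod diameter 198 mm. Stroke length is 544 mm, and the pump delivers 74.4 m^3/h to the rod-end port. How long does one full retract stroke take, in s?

t ≈ 0.576 s

Rod-side annular area A_ann = π/4 × (259² − 198²) = 21890 mm^2
Swept volume V = A × L; t = V / Q = A·L / Q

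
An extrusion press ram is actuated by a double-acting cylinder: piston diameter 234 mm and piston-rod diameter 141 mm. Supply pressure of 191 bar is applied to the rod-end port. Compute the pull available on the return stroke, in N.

Rod-side annular area A_ann = π/4 × (234² − 141²) = 27390 mm^2
On retraction the pressure acts on the annular area (bore minus rod).
F = P × A_ann

F ≈ 5.23e5 N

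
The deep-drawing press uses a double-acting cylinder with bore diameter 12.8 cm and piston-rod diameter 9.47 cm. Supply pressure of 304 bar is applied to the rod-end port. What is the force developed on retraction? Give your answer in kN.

Rod-side annular area A_ann = π/4 × (12.8² − 9.47²) = 58.24 cm^2
On retraction the pressure acts on the annular area (bore minus rod).
F = P × A_ann

F ≈ 177 kN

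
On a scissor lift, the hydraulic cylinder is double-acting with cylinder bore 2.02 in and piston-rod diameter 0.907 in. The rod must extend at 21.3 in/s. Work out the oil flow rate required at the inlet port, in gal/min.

Q ≈ 17.7 gal/min

Cap-side area A_cap = π/4 × (2.02 in)² = 3.205 in^2
Q = A × v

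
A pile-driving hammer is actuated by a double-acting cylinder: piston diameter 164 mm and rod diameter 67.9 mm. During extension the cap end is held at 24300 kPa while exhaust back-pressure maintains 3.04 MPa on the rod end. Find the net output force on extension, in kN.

Cap-side area A_cap = π/4 × (164 mm)² = 21120 mm^2
Rod-side annular area A_ann = π/4 × (164² − 67.9²) = 17500 mm^2
Net thrust = P_cap·A_cap − P_rod·A_ann = 513.3 kN − 53.21 kN

F ≈ 460 kN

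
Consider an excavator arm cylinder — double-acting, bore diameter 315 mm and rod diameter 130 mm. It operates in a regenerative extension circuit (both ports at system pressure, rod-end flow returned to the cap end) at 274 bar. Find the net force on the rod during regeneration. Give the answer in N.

With equal pressure on both faces, forces on the annular region cancel; the net push is pressure × rod cross-section.
Rod cross-section A_rod = π/4 × (130 mm)² = 13270 mm^2
F = P × A_rod

F ≈ 3.64e5 N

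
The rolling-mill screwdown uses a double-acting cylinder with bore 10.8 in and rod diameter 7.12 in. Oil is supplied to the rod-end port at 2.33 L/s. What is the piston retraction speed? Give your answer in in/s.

v ≈ 2.75 in/s

Rod-side annular area A_ann = π/4 × (10.8² − 7.12²) = 51.79 in^2
Flow into the rod-end port fills the annular volume.
v = Q / A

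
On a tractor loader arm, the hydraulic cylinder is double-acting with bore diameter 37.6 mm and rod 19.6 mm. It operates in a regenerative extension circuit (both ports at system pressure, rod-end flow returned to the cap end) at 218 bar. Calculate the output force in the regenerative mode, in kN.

With equal pressure on both faces, forces on the annular region cancel; the net push is pressure × rod cross-section.
Rod cross-section A_rod = π/4 × (19.6 mm)² = 301.7 mm^2
F = P × A_rod

F ≈ 6.58 kN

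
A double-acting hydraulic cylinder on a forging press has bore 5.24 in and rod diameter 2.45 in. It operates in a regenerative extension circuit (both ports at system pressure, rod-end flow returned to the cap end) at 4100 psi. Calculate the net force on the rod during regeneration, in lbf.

With equal pressure on both faces, forces on the annular region cancel; the net push is pressure × rod cross-section.
Rod cross-section A_rod = π/4 × (2.45 in)² = 4.714 in^2
F = P × A_rod

F ≈ 19300 lbf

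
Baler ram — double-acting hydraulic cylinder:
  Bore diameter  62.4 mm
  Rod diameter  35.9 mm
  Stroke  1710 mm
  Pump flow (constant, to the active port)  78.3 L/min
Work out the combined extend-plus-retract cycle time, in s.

t ≈ 6.69 s

Cap-side area A_cap = π/4 × (62.4 mm)² = 3058 mm^2
Rod-side annular area A_ann = π/4 × (62.4² − 35.9²) = 2046 mm^2
t_ext = A_cap·L/Q = 4.007 s
t_ret = A_ann·L/Q = 2.681 s
t_cycle = t_ext + t_ret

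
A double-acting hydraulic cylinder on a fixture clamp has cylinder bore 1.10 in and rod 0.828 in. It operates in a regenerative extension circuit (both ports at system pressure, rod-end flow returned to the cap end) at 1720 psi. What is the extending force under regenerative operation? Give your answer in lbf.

With equal pressure on both faces, forces on the annular region cancel; the net push is pressure × rod cross-section.
Rod cross-section A_rod = π/4 × (0.828 in)² = 0.5385 in^2
F = P × A_rod

F ≈ 926 lbf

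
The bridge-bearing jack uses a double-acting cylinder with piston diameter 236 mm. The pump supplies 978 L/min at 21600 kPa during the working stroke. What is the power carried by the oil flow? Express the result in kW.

Hydraulic power = P × Q

W ≈ 352 kW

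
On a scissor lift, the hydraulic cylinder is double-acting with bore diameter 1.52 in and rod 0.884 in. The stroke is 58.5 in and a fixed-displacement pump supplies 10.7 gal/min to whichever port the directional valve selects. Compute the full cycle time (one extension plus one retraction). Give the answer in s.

t ≈ 4.28 s

Cap-side area A_cap = π/4 × (1.52 in)² = 1.815 in^2
Rod-side annular area A_ann = π/4 × (1.52² − 0.884²) = 1.201 in^2
t_ext = A_cap·L/Q = 2.577 s
t_ret = A_ann·L/Q = 1.705 s
t_cycle = t_ext + t_ret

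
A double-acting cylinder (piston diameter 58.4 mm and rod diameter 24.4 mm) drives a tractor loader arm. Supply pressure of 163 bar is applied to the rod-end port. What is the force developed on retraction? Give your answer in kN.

F ≈ 36.0 kN

Rod-side annular area A_ann = π/4 × (58.4² − 24.4²) = 2211 mm^2
On retraction the pressure acts on the annular area (bore minus rod).
F = P × A_ann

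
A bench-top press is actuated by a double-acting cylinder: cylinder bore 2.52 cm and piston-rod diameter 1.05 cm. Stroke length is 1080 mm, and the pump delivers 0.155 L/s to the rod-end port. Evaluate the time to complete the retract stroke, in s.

t ≈ 2.87 s

Rod-side annular area A_ann = π/4 × (2.52² − 1.05²) = 4.122 cm^2
Swept volume V = A × L; t = V / Q = A·L / Q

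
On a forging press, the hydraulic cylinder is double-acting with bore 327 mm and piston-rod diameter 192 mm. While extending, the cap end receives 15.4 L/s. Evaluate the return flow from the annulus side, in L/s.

Cap-side area A_cap = π/4 × (327 mm)² = 83980 mm^2
Rod-side annular area A_ann = π/4 × (327² − 192²) = 55030 mm^2
Piston speed v = Q_in/A_cap; rod-end outflow Q_out = v × A_ann = Q_in × A_ann/A_cap.

Q_out ≈ 10.1 L/s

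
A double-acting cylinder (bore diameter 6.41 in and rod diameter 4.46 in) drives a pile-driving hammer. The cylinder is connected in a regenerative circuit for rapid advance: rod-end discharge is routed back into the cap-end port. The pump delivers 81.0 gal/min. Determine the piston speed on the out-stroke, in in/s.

In regeneration the rod-end outflow joins the pump flow into the cap end, so the net volume the pump must supply per unit advance equals the rod cross-section area.
Rod cross-section A_rod = π/4 × (4.46 in)² = 15.62 in^2
v = Q_pump / A_rod

v ≈ 20.0 in/s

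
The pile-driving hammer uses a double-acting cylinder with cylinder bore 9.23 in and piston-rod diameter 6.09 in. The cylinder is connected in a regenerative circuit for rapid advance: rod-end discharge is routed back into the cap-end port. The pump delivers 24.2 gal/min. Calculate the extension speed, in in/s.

v ≈ 3.20 in/s

In regeneration the rod-end outflow joins the pump flow into the cap end, so the net volume the pump must supply per unit advance equals the rod cross-section area.
Rod cross-section A_rod = π/4 × (6.09 in)² = 29.13 in^2
v = Q_pump / A_rod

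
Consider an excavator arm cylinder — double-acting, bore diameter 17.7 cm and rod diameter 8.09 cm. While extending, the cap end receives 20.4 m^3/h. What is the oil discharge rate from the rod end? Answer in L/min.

Cap-side area A_cap = π/4 × (17.7 cm)² = 246.1 cm^2
Rod-side annular area A_ann = π/4 × (17.7² − 8.09²) = 194.7 cm^2
Piston speed v = Q_in/A_cap; rod-end outflow Q_out = v × A_ann = Q_in × A_ann/A_cap.

Q_out ≈ 269 L/min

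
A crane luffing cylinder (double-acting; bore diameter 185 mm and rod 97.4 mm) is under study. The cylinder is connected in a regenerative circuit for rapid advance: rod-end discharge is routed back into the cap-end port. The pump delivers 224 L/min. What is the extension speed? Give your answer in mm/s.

v ≈ 501 mm/s

In regeneration the rod-end outflow joins the pump flow into the cap end, so the net volume the pump must supply per unit advance equals the rod cross-section area.
Rod cross-section A_rod = π/4 × (97.4 mm)² = 7451 mm^2
v = Q_pump / A_rod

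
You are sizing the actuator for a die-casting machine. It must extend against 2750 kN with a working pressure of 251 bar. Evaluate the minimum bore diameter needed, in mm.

Extension force acts on the full piston face: F = P × (π/4)D².
D = √(4F / (πP)) = √(4 × 2750 kN / (π × 251 bar))

D ≈ 373 mm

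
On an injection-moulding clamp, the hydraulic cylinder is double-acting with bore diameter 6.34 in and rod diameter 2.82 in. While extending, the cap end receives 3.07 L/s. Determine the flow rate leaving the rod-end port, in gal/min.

Cap-side area A_cap = π/4 × (6.34 in)² = 31.57 in^2
Rod-side annular area A_ann = π/4 × (6.34² − 2.82²) = 25.32 in^2
Piston speed v = Q_in/A_cap; rod-end outflow Q_out = v × A_ann = Q_in × A_ann/A_cap.

Q_out ≈ 39.0 gal/min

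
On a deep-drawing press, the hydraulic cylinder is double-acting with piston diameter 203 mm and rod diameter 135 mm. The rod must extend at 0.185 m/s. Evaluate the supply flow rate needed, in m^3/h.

Q ≈ 21.6 m^3/h

Cap-side area A_cap = π/4 × (203 mm)² = 32370 mm^2
Q = A × v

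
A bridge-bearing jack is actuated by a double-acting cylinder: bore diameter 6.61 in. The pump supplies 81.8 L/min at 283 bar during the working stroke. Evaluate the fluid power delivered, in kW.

Hydraulic power = P × Q

W ≈ 38.6 kW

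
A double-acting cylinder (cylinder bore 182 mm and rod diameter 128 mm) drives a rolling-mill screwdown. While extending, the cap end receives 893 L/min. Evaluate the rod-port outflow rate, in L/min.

Q_out ≈ 451 L/min

Cap-side area A_cap = π/4 × (182 mm)² = 26020 mm^2
Rod-side annular area A_ann = π/4 × (182² − 128²) = 13150 mm^2
Piston speed v = Q_in/A_cap; rod-end outflow Q_out = v × A_ann = Q_in × A_ann/A_cap.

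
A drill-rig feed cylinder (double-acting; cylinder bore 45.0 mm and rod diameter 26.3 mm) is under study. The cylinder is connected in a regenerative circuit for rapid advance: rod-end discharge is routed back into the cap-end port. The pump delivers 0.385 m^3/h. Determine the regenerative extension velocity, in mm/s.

v ≈ 197 mm/s

In regeneration the rod-end outflow joins the pump flow into the cap end, so the net volume the pump must supply per unit advance equals the rod cross-section area.
Rod cross-section A_rod = π/4 × (26.3 mm)² = 543.3 mm^2
v = Q_pump / A_rod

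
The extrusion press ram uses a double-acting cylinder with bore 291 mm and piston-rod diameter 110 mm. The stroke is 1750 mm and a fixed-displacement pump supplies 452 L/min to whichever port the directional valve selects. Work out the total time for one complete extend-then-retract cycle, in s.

t ≈ 28.7 s

Cap-side area A_cap = π/4 × (291 mm)² = 66510 mm^2
Rod-side annular area A_ann = π/4 × (291² − 110²) = 57000 mm^2
t_ext = A_cap·L/Q = 15.45 s
t_ret = A_ann·L/Q = 13.24 s
t_cycle = t_ext + t_ret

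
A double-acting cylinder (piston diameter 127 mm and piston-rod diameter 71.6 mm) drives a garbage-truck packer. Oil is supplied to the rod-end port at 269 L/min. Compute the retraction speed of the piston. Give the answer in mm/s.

Rod-side annular area A_ann = π/4 × (127² − 71.6²) = 8641 mm^2
Flow into the rod-end port fills the annular volume.
v = Q / A

v ≈ 519 mm/s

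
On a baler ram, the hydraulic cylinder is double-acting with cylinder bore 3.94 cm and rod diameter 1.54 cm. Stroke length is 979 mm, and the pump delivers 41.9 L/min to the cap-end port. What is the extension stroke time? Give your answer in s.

t ≈ 1.71 s

Cap-side area A_cap = π/4 × (3.94 cm)² = 12.19 cm^2
Swept volume V = A × L; t = V / Q = A·L / Q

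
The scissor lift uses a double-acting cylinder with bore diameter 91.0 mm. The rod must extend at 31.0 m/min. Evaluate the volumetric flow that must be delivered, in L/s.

Cap-side area A_cap = π/4 × (91.0 mm)² = 6504 mm^2
Q = A × v

Q ≈ 3.36 L/s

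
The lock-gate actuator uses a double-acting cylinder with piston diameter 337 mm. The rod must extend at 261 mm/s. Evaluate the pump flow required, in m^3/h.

Q ≈ 83.8 m^3/h

Cap-side area A_cap = π/4 × (337 mm)² = 89200 mm^2
Q = A × v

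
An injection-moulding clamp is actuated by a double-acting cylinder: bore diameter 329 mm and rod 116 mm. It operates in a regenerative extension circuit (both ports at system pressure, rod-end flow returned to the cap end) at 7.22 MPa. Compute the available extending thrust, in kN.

F ≈ 76.3 kN

With equal pressure on both faces, forces on the annular region cancel; the net push is pressure × rod cross-section.
Rod cross-section A_rod = π/4 × (116 mm)² = 10570 mm^2
F = P × A_rod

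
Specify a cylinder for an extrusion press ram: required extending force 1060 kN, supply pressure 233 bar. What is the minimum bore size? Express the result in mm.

Extension force acts on the full piston face: F = P × (π/4)D².
D = √(4F / (πP)) = √(4 × 1060 kN / (π × 233 bar))

D ≈ 241 mm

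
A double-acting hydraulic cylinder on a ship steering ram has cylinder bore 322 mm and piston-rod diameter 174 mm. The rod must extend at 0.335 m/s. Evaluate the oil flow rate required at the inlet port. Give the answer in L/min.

Cap-side area A_cap = π/4 × (322 mm)² = 81430 mm^2
Q = A × v

Q ≈ 1640 L/min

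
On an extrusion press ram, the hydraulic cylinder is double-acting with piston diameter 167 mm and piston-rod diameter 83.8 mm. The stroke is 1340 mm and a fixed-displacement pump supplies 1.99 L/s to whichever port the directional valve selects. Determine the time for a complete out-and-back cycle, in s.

t ≈ 25.8 s

Cap-side area A_cap = π/4 × (167 mm)² = 21900 mm^2
Rod-side annular area A_ann = π/4 × (167² − 83.8²) = 16390 mm^2
t_ext = A_cap·L/Q = 14.75 s
t_ret = A_ann·L/Q = 11.04 s
t_cycle = t_ext + t_ret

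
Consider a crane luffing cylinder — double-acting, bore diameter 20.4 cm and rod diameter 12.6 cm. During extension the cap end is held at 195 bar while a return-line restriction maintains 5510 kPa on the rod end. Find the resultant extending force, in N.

F ≈ 5.26e5 N

Cap-side area A_cap = π/4 × (20.4 cm)² = 326.9 cm^2
Rod-side annular area A_ann = π/4 × (20.4² − 12.6²) = 202.2 cm^2
Net thrust = P_cap·A_cap − P_rod·A_ann = 6.374e5 N − 1.114e5 N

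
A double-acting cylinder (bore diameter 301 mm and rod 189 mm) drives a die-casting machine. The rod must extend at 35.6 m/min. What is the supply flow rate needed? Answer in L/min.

Q ≈ 2530 L/min

Cap-side area A_cap = π/4 × (301 mm)² = 71160 mm^2
Q = A × v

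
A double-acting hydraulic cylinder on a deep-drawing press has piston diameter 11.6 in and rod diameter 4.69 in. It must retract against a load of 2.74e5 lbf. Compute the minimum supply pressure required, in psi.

Rod-side annular area A_ann = π/4 × (11.6² − 4.69²) = 88.41 in^2
Retraction: pressure acts on the annular area.
P = F / A = 2.74e5 lbf / A

P ≈ 3100 psi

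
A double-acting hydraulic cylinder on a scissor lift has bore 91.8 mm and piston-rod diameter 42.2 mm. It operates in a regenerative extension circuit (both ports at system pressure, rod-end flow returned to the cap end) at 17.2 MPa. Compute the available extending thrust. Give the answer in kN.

F ≈ 24.1 kN

With equal pressure on both faces, forces on the annular region cancel; the net push is pressure × rod cross-section.
Rod cross-section A_rod = π/4 × (42.2 mm)² = 1399 mm^2
F = P × A_rod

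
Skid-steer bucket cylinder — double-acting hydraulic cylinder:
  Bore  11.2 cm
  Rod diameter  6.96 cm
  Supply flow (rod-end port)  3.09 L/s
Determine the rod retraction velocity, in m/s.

v ≈ 0.511 m/s

Rod-side annular area A_ann = π/4 × (11.2² − 6.96²) = 60.47 cm^2
Flow into the rod-end port fills the annular volume.
v = Q / A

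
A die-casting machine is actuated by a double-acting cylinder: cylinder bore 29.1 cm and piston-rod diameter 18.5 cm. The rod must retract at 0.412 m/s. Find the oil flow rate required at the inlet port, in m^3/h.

Q ≈ 58.8 m^3/h

Rod-side annular area A_ann = π/4 × (29.1² − 18.5²) = 396.3 cm^2
Q = A × v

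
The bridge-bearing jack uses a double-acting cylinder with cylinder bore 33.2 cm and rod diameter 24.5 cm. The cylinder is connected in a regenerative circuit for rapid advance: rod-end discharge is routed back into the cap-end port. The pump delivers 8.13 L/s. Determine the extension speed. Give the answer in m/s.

v ≈ 0.172 m/s

In regeneration the rod-end outflow joins the pump flow into the cap end, so the net volume the pump must supply per unit advance equals the rod cross-section area.
Rod cross-section A_rod = π/4 × (24.5 cm)² = 471.4 cm^2
v = Q_pump / A_rod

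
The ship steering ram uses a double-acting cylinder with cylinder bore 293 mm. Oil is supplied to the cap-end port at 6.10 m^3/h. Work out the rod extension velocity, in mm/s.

Cap-side area A_cap = π/4 × (293 mm)² = 67430 mm^2
v = Q / A

v ≈ 25.1 mm/s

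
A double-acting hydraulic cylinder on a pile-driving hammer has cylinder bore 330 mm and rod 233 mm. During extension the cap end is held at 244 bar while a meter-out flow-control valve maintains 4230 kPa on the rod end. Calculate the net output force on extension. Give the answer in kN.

F ≈ 1910 kN

Cap-side area A_cap = π/4 × (330 mm)² = 85530 mm^2
Rod-side annular area A_ann = π/4 × (330² − 233²) = 42890 mm^2
Net thrust = P_cap·A_cap − P_rod·A_ann = 2087 kN − 181.4 kN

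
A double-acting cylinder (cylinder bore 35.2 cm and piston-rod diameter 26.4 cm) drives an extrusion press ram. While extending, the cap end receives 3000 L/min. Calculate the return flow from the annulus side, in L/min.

Cap-side area A_cap = π/4 × (35.2 cm)² = 973.1 cm^2
Rod-side annular area A_ann = π/4 × (35.2² − 26.4²) = 425.7 cm^2
Piston speed v = Q_in/A_cap; rod-end outflow Q_out = v × A_ann = Q_in × A_ann/A_cap.

Q_out ≈ 1310 L/min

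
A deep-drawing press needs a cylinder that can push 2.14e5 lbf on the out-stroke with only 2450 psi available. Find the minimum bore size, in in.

Extension force acts on the full piston face: F = P × (π/4)D².
D = √(4F / (πP)) = √(4 × 2.14e5 lbf / (π × 2450 psi))

D ≈ 10.5 in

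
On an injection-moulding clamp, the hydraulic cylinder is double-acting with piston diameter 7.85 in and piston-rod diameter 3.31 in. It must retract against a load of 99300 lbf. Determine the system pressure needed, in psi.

P ≈ 2500 psi

Rod-side annular area A_ann = π/4 × (7.85² − 3.31²) = 39.79 in^2
Retraction: pressure acts on the annular area.
P = F / A = 99300 lbf / A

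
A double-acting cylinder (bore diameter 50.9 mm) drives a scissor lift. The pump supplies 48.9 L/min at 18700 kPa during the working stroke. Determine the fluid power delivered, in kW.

Hydraulic power = P × Q

W ≈ 15.2 kW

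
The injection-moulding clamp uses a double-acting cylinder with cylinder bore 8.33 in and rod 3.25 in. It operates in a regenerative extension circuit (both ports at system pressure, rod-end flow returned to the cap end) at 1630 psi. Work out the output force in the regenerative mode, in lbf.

F ≈ 13500 lbf

With equal pressure on both faces, forces on the annular region cancel; the net push is pressure × rod cross-section.
Rod cross-section A_rod = π/4 × (3.25 in)² = 8.296 in^2
F = P × A_rod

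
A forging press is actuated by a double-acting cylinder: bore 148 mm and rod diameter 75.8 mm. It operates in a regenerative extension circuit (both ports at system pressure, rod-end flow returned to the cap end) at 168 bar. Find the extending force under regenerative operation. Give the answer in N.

F ≈ 75800 N

With equal pressure on both faces, forces on the annular region cancel; the net push is pressure × rod cross-section.
Rod cross-section A_rod = π/4 × (75.8 mm)² = 4513 mm^2
F = P × A_rod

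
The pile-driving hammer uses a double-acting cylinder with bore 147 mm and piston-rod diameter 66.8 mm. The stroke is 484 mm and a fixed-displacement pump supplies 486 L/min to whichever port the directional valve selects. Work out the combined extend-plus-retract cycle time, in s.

Cap-side area A_cap = π/4 × (147 mm)² = 16970 mm^2
Rod-side annular area A_ann = π/4 × (147² − 66.8²) = 13470 mm^2
t_ext = A_cap·L/Q = 1.014 s
t_ret = A_ann·L/Q = 0.8047 s
t_cycle = t_ext + t_ret

t ≈ 1.82 s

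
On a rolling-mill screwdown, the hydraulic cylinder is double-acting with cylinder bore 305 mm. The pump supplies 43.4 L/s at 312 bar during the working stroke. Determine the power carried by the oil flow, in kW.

W ≈ 1350 kW

Hydraulic power = P × Q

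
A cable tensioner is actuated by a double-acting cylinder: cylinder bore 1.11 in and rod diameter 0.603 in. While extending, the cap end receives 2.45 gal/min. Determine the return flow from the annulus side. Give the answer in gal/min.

Cap-side area A_cap = π/4 × (1.11 in)² = 0.9677 in^2
Rod-side annular area A_ann = π/4 × (1.11² − 0.603²) = 0.6821 in^2
Piston speed v = Q_in/A_cap; rod-end outflow Q_out = v × A_ann = Q_in × A_ann/A_cap.

Q_out ≈ 1.73 gal/min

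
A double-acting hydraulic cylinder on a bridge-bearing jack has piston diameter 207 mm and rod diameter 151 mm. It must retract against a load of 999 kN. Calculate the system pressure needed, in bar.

Rod-side annular area A_ann = π/4 × (207² − 151²) = 15750 mm^2
Retraction: pressure acts on the annular area.
P = F / A = 999 kN / A

P ≈ 634 bar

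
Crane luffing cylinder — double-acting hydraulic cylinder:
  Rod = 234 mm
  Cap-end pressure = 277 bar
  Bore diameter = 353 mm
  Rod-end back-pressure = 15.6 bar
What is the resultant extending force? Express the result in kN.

Cap-side area A_cap = π/4 × (353 mm)² = 97870 mm^2
Rod-side annular area A_ann = π/4 × (353² − 234²) = 54860 mm^2
Net thrust = P_cap·A_cap − P_rod·A_ann = 2711 kN − 85.59 kN

F ≈ 2630 kN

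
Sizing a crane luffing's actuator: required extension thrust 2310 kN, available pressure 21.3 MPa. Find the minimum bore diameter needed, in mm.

D ≈ 372 mm

Extension force acts on the full piston face: F = P × (π/4)D².
D = √(4F / (πP)) = √(4 × 2310 kN / (π × 21.3 MPa))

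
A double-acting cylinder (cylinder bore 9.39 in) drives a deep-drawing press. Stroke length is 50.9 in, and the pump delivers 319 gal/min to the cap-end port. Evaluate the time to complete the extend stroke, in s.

t ≈ 2.87 s

Cap-side area A_cap = π/4 × (9.39 in)² = 69.25 in^2
Swept volume V = A × L; t = V / Q = A·L / Q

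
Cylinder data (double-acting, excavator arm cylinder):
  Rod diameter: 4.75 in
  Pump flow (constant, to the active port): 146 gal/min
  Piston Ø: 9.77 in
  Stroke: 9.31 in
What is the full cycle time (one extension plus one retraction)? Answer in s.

Cap-side area A_cap = π/4 × (9.77 in)² = 74.97 in^2
Rod-side annular area A_ann = π/4 × (9.77² − 4.75²) = 57.25 in^2
t_ext = A_cap·L/Q = 1.242 s
t_ret = A_ann·L/Q = 0.9482 s
t_cycle = t_ext + t_ret

t ≈ 2.19 s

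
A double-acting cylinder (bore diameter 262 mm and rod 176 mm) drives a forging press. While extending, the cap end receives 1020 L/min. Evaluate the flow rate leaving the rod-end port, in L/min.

Q_out ≈ 560 L/min

Cap-side area A_cap = π/4 × (262 mm)² = 53910 mm^2
Rod-side annular area A_ann = π/4 × (262² − 176²) = 29580 mm^2
Piston speed v = Q_in/A_cap; rod-end outflow Q_out = v × A_ann = Q_in × A_ann/A_cap.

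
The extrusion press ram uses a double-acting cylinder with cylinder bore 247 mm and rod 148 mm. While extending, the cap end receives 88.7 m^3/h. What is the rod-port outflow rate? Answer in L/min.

Cap-side area A_cap = π/4 × (247 mm)² = 47920 mm^2
Rod-side annular area A_ann = π/4 × (247² − 148²) = 30710 mm^2
Piston speed v = Q_in/A_cap; rod-end outflow Q_out = v × A_ann = Q_in × A_ann/A_cap.

Q_out ≈ 948 L/min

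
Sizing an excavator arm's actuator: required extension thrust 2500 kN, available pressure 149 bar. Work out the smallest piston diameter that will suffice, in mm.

D ≈ 462 mm

Extension force acts on the full piston face: F = P × (π/4)D².
D = √(4F / (πP)) = √(4 × 2500 kN / (π × 149 bar))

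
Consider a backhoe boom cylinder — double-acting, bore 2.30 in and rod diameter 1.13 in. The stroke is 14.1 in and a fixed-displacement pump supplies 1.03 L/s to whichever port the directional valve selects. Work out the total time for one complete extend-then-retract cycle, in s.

t ≈ 1.64 s

Cap-side area A_cap = π/4 × (2.30 in)² = 4.155 in^2
Rod-side annular area A_ann = π/4 × (2.30² − 1.13²) = 3.152 in^2
t_ext = A_cap·L/Q = 0.9320 s
t_ret = A_ann·L/Q = 0.7071 s
t_cycle = t_ext + t_ret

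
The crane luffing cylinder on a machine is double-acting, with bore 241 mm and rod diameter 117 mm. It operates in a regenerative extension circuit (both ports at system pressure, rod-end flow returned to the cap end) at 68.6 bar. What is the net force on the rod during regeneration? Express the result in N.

With equal pressure on both faces, forces on the annular region cancel; the net push is pressure × rod cross-section.
Rod cross-section A_rod = π/4 × (117 mm)² = 10750 mm^2
F = P × A_rod

F ≈ 73800 N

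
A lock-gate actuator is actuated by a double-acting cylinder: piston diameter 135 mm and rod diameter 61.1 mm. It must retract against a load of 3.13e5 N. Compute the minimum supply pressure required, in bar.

Rod-side annular area A_ann = π/4 × (135² − 61.1²) = 11380 mm^2
Retraction: pressure acts on the annular area.
P = F / A = 3.13e5 N / A

P ≈ 275 bar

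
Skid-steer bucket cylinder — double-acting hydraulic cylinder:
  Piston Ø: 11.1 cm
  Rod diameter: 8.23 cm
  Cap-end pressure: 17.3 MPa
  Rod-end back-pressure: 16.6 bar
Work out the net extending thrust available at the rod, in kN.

F ≈ 160 kN

Cap-side area A_cap = π/4 × (11.1 cm)² = 96.77 cm^2
Rod-side annular area A_ann = π/4 × (11.1² − 8.23²) = 43.57 cm^2
Net thrust = P_cap·A_cap − P_rod·A_ann = 167.4 kN − 7.233 kN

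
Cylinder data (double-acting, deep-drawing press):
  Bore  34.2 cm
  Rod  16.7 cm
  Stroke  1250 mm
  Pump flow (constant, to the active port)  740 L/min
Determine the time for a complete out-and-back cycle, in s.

Cap-side area A_cap = π/4 × (34.2 cm)² = 918.6 cm^2
Rod-side annular area A_ann = π/4 × (34.2² − 16.7²) = 699.6 cm^2
t_ext = A_cap·L/Q = 9.310 s
t_ret = A_ann·L/Q = 7.090 s
t_cycle = t_ext + t_ret

t ≈ 16.4 s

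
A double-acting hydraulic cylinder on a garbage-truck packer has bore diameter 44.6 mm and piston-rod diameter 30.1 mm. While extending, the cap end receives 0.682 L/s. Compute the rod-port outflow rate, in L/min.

Cap-side area A_cap = π/4 × (44.6 mm)² = 1562 mm^2
Rod-side annular area A_ann = π/4 × (44.6² − 30.1²) = 850.7 mm^2
Piston speed v = Q_in/A_cap; rod-end outflow Q_out = v × A_ann = Q_in × A_ann/A_cap.

Q_out ≈ 22.3 L/min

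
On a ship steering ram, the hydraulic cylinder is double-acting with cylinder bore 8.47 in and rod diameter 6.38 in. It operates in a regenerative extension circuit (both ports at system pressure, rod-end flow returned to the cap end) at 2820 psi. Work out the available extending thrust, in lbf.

With equal pressure on both faces, forces on the annular region cancel; the net push is pressure × rod cross-section.
Rod cross-section A_rod = π/4 × (6.38 in)² = 31.97 in^2
F = P × A_rod

F ≈ 90200 lbf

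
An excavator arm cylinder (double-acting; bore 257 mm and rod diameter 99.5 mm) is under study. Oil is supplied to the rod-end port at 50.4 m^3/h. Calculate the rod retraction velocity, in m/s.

Rod-side annular area A_ann = π/4 × (257² − 99.5²) = 44100 mm^2
Flow into the rod-end port fills the annular volume.
v = Q / A

v ≈ 0.317 m/s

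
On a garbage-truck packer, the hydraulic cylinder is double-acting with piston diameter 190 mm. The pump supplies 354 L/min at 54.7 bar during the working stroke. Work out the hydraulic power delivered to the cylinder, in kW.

W ≈ 32.3 kW

Hydraulic power = P × Q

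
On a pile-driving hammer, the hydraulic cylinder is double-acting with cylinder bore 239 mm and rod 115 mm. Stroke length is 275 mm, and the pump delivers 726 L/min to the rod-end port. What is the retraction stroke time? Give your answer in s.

Rod-side annular area A_ann = π/4 × (239² − 115²) = 34480 mm^2
Swept volume V = A × L; t = V / Q = A·L / Q

t ≈ 0.784 s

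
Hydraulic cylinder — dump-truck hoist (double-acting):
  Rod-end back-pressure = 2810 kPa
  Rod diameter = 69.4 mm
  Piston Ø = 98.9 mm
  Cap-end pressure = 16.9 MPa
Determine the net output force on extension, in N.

Cap-side area A_cap = π/4 × (98.9 mm)² = 7682 mm^2
Rod-side annular area A_ann = π/4 × (98.9² − 69.4²) = 3899 mm^2
Net thrust = P_cap·A_cap − P_rod·A_ann = 1.298e5 N − 10960 N

F ≈ 1.19e5 N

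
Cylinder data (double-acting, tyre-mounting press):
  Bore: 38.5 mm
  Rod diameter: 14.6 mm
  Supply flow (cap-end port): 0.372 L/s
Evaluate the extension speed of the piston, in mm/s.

Cap-side area A_cap = π/4 × (38.5 mm)² = 1164 mm^2
v = Q / A

v ≈ 320 mm/s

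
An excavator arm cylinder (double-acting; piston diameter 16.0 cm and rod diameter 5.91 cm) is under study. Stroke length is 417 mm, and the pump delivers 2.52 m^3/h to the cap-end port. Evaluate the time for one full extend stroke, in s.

t ≈ 12.0 s

Cap-side area A_cap = π/4 × (16.0 cm)² = 201.1 cm^2
Swept volume V = A × L; t = V / Q = A·L / Q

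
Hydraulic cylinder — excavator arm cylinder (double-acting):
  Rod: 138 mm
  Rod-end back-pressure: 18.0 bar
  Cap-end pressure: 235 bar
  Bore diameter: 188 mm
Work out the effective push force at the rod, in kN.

F ≈ 629 kN

Cap-side area A_cap = π/4 × (188 mm)² = 27760 mm^2
Rod-side annular area A_ann = π/4 × (188² − 138²) = 12800 mm^2
Net thrust = P_cap·A_cap − P_rod·A_ann = 652.3 kN − 23.04 kN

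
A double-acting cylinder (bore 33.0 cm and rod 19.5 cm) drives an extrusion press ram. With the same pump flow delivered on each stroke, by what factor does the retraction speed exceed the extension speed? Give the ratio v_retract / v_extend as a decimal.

Cap-side area A_cap = π/4 × (33.0 cm)² = 855.3 cm^2
Rod-side annular area A_ann = π/4 × (33.0² − 19.5²) = 556.7 cm^2
For equal Q, v ∝ 1/A, so v_ret/v_ext = A_cap/A_ann.

v_ret/v_ext ≈ 1.54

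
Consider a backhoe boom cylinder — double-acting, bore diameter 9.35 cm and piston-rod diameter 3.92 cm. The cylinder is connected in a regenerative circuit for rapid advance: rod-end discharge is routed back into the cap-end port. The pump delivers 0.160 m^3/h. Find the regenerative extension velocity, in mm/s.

In regeneration the rod-end outflow joins the pump flow into the cap end, so the net volume the pump must supply per unit advance equals the rod cross-section area.
Rod cross-section A_rod = π/4 × (3.92 cm)² = 12.07 cm^2
v = Q_pump / A_rod

v ≈ 36.8 mm/s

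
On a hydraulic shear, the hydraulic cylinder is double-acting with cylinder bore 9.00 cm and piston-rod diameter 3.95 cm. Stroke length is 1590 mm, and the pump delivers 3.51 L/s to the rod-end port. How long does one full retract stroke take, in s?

t ≈ 2.33 s

Rod-side annular area A_ann = π/4 × (9.00² − 3.95²) = 51.36 cm^2
Swept volume V = A × L; t = V / Q = A·L / Q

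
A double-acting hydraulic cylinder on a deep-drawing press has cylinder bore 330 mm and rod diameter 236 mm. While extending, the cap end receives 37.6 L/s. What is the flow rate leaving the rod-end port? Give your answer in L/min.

Q_out ≈ 1100 L/min

Cap-side area A_cap = π/4 × (330 mm)² = 85530 mm^2
Rod-side annular area A_ann = π/4 × (330² − 236²) = 41790 mm^2
Piston speed v = Q_in/A_cap; rod-end outflow Q_out = v × A_ann = Q_in × A_ann/A_cap.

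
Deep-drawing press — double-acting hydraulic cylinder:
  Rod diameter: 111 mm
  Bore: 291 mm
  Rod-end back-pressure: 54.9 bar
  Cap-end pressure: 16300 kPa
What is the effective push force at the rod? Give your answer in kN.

Cap-side area A_cap = π/4 × (291 mm)² = 66510 mm^2
Rod-side annular area A_ann = π/4 × (291² − 111²) = 56830 mm^2
Net thrust = P_cap·A_cap − P_rod·A_ann = 1084 kN − 312.0 kN

F ≈ 772 kN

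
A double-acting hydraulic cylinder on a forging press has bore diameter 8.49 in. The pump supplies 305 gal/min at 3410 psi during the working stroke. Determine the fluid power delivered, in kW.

W ≈ 452 kW

Hydraulic power = P × Q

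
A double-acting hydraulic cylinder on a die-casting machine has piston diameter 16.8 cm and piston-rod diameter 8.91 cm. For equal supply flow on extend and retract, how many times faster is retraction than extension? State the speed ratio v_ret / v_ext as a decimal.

v_ret/v_ext ≈ 1.39

Cap-side area A_cap = π/4 × (16.8 cm)² = 221.7 cm^2
Rod-side annular area A_ann = π/4 × (16.8² − 8.91²) = 159.3 cm^2
For equal Q, v ∝ 1/A, so v_ret/v_ext = A_cap/A_ann.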